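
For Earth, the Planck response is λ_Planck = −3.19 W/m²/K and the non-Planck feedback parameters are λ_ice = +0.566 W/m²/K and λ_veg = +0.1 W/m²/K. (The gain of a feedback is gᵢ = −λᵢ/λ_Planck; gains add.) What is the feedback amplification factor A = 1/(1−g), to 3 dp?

Convert to gains: g_ice = 0.566/3.19 = 0.1774; g_veg = 0.1/3.19 = 0.03135.
Total gain g = 0.20875.
A = 1/(1 − 0.20875) = 1.264.

1.264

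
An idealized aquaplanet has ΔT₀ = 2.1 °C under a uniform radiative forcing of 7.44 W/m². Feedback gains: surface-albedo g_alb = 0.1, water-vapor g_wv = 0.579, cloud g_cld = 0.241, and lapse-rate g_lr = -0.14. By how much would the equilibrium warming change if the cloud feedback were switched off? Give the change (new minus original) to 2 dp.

Original: g = 0.78, ΔT = 2.1/(1−0.78) = 9.5455 °C.
Without cloud: g' = 0.539, ΔT' = 2.1/(1−0.539) = 4.5553 °C.
Change = 4.5553 − 9.5455 = -4.99 °C.

-4.99 °C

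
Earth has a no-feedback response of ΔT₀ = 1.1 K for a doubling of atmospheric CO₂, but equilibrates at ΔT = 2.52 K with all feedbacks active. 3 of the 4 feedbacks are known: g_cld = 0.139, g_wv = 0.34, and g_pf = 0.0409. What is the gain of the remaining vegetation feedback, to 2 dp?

Amplification A = ΔT/ΔT₀ = 2.52/1.1 = 2.291.
Total gain g = 1 − 1/A = 1 − 1/2.291 = 0.5635.
Known gains sum to 0.139 + 0.34 + 0.0409 = 0.5199.
g_veg = 0.5635 − 0.5199 = 0.04.

0.04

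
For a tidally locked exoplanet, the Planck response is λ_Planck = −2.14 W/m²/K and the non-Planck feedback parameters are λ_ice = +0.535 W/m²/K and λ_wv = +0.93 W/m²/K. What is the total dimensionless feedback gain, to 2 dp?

0.68

Convert to gains: g_ice = 0.535/2.14 = 0.25; g_wv = 0.93/2.14 = 0.4346.
Total gain g = 0.6846.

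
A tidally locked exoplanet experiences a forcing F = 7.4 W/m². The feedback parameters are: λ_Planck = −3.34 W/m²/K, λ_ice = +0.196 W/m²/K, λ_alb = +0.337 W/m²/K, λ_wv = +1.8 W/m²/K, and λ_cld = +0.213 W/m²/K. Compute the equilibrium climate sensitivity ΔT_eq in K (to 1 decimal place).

Net feedback parameter λ = (−3.34) + (+0.196) + (+0.337) + (+1.8) + (+0.213) = -0.794 W/m²/K.
ΔT = −F/λ = −7.4/(-0.794) = 9.3 K.

9.3 K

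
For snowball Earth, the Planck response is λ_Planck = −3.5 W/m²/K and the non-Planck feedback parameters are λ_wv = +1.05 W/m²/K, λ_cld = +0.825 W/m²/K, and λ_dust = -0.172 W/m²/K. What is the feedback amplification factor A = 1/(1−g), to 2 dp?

Convert to gains: g_wv = 1.05/3.5 = 0.3; g_cld = 0.825/3.5 = 0.2357; g_dust = -0.172/3.5 = -0.04914.
Total gain g = 0.48656.
A = 1/(1 − 0.48656) = 1.95.

1.95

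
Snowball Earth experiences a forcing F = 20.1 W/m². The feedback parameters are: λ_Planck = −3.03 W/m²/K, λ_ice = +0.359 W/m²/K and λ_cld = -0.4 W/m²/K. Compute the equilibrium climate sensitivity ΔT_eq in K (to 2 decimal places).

6.55 K

Net feedback parameter λ = (−3.03) + (+0.359) + (-0.4) = -3.071 W/m²/K.
ΔT = −F/λ = −20.1/(-3.071) = 6.55 K.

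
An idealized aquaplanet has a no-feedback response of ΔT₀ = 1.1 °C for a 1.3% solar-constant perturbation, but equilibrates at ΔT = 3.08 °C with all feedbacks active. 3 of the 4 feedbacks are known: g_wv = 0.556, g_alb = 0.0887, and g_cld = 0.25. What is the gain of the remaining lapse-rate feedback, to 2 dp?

-0.25

Amplification A = ΔT/ΔT₀ = 3.08/1.1 = 2.8.
Total gain g = 1 − 1/A = 1 − 1/2.8 = 0.6429.
Known gains sum to 0.556 + 0.0887 + 0.25 = 0.8947.
g_lr = 0.6429 − 0.8947 = -0.25.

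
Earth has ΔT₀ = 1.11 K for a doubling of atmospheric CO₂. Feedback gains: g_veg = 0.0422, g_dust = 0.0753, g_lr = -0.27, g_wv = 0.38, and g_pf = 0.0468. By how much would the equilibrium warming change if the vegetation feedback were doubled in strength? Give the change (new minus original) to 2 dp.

0.09 K

Original: g = 0.2743, ΔT = 1.11/(1−0.2743) = 1.5296 K.
With doubled vegetation: g' = 0.3165, ΔT' = 1.11/(1−0.3165) = 1.6240 K.
Change = 1.6240 − 1.5296 = 0.09 K.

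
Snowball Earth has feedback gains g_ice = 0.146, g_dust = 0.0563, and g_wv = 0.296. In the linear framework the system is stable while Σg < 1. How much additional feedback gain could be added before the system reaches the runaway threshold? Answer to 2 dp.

Current total gain = 0.146 + 0.0563 + 0.296 = 0.4983.
Margin to runaway = 1 − 0.4983 = 0.50.

0.50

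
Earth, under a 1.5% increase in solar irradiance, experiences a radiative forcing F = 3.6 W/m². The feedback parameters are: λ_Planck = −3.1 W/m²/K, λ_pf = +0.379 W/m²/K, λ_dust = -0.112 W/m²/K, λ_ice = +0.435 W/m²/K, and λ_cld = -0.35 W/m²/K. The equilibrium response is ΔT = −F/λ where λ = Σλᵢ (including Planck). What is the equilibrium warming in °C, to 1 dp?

1.3 °C

Net feedback parameter λ = (−3.1) + (+0.379) + (-0.112) + (+0.435) + (-0.35) = -2.748 W/m²/K.
ΔT = −F/λ = −3.6/(-2.748) = 1.3 °C.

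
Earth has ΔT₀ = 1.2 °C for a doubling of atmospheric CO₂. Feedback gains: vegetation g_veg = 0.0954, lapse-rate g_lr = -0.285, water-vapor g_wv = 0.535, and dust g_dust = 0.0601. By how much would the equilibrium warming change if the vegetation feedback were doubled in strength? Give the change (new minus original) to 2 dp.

0.39 °C

Original: g = 0.4055, ΔT = 1.2/(1−0.4055) = 2.0185 °C.
With doubled vegetation: g' = 0.5009, ΔT' = 1.2/(1−0.5009) = 2.4043 °C.
Change = 2.4043 − 2.0185 = 0.39 °C.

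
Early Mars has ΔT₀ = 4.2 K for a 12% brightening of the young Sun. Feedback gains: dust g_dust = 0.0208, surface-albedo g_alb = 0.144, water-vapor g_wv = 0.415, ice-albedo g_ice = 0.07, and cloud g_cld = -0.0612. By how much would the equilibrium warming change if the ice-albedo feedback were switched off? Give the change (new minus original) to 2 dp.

-1.48 K

Original: g = 0.5886, ΔT = 4.2/(1−0.5886) = 10.2090 K.
Without ice-albedo: g' = 0.5186, ΔT' = 4.2/(1−0.5186) = 8.7246 K.
Change = 8.7246 − 10.2090 = -1.48 K.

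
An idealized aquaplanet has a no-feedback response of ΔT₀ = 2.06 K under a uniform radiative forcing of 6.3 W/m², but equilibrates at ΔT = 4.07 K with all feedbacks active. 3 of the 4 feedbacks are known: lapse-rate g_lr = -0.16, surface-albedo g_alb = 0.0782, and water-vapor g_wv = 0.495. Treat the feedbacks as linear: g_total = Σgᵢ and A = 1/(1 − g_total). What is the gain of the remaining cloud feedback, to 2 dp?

0.08

Amplification A = ΔT/ΔT₀ = 4.07/2.06 = 1.976.
Total gain g = 1 − 1/A = 1 − 1/1.976 = 0.4939.
Known gains sum to -0.16 + 0.0782 + 0.495 = 0.4132.
g_cld = 0.4939 − 0.4132 = 0.08.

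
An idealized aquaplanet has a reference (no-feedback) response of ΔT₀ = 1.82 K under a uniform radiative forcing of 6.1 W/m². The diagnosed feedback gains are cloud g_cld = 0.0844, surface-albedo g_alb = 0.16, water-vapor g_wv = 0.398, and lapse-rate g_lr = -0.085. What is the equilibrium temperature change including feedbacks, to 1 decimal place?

Total gain g = 0.0844 + 0.16 + 0.398 − 0.085 = 0.5574.
Amplification A = 1/(1 − 0.5574) = 2.259.
ΔT = 1.82 × 2.259 = 4.1 K.

4.1 K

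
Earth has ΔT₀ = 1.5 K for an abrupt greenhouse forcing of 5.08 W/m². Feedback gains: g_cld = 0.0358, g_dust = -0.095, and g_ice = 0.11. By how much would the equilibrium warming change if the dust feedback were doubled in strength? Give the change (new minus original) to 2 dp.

-0.14 K

Original: g = 0.0508, ΔT = 1.5/(1−0.0508) = 1.5803 K.
With doubled dust: g' = -0.0442, ΔT' = 1.5/(1+0.0442) = 1.4365 K.
Change = 1.4365 − 1.5803 = -0.14 K.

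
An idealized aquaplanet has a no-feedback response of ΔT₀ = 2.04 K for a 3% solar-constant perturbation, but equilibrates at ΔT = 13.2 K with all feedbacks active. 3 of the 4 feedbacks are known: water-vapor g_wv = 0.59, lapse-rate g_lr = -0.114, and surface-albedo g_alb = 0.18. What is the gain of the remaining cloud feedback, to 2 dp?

Amplification A = ΔT/ΔT₀ = 13.2/2.04 = 6.471.
Total gain g = 1 − 1/A = 1 − 1/6.471 = 0.8455.
Known gains sum to 0.59 − 0.114 + 0.18 = 0.656.
g_cld = 0.8455 − 0.656 = 0.19.

0.19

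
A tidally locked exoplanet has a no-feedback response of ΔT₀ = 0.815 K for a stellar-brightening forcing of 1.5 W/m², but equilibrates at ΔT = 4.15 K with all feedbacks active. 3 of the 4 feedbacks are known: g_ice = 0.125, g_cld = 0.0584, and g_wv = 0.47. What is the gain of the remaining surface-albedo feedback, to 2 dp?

0.15

Amplification A = ΔT/ΔT₀ = 4.15/0.815 = 5.092.
Total gain g = 1 − 1/A = 1 − 1/5.092 = 0.8036.
Known gains sum to 0.125 + 0.0584 + 0.47 = 0.6534.
g_alb = 0.8036 − 0.6534 = 0.15.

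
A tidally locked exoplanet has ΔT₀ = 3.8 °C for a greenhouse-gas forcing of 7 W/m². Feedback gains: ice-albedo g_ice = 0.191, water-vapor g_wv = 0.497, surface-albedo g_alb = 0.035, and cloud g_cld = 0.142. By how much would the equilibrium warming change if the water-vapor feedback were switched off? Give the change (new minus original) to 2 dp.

Original: g = 0.865, ΔT = 3.8/(1−0.865) = 28.1481 °C.
Without water-vapor: g' = 0.368, ΔT' = 3.8/(1−0.368) = 6.0127 °C.
Change = 6.0127 − 28.1481 = -22.14 °C.

-22.14 °C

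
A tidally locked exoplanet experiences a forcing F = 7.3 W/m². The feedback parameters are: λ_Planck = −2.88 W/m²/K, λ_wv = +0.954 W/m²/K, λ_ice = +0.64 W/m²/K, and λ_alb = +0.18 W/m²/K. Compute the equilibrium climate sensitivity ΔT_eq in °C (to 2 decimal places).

Net feedback parameter λ = (−2.88) + (+0.954) + (+0.64) + (+0.18) = -1.106 W/m²/K.
ΔT = −F/λ = −7.3/(-1.106) = 6.60 °C.

6.60 °C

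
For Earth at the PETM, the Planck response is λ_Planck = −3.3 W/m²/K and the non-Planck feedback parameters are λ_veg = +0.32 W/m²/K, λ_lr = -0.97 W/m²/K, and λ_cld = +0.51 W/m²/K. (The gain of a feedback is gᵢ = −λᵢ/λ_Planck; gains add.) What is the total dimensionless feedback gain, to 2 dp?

Convert to gains: g_veg = 0.32/3.3 = 0.09697; g_lr = -0.97/3.3 = -0.2939; g_cld = 0.51/3.3 = 0.1545.
Total gain g = -0.04243.

-0.04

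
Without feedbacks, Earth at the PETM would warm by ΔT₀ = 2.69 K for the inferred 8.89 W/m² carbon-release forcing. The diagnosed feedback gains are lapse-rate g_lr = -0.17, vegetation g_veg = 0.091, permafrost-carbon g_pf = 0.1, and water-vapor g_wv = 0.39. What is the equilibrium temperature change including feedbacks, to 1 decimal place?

Total gain g = -0.17 + 0.091 + 0.1 + 0.39 = 0.411.
Amplification A = 1/(1 − 0.411) = 1.698.
ΔT = 2.69 × 1.698 = 4.6 K.

4.6 K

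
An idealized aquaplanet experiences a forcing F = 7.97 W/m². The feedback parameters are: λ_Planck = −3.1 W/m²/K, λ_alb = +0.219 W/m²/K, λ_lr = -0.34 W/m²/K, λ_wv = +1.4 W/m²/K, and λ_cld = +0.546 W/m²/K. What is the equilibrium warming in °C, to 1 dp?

Net feedback parameter λ = (−3.1) + (+0.219) + (-0.34) + (+1.4) + (+0.546) = -1.275 W/m²/K.
ΔT = −F/λ = −7.97/(-1.275) = 6.3 °C.

6.3 °C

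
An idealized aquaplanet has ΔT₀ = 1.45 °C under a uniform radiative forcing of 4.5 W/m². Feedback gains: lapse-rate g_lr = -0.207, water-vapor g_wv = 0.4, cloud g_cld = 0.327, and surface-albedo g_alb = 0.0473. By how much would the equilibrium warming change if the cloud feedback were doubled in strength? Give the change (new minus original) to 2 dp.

10.37 °C

Original: g = 0.5673, ΔT = 1.45/(1−0.5673) = 3.3511 °C.
With doubled cloud: g' = 0.8943, ΔT' = 1.45/(1−0.8943) = 13.7181 °C.
Change = 13.7181 − 3.3511 = 10.37 °C.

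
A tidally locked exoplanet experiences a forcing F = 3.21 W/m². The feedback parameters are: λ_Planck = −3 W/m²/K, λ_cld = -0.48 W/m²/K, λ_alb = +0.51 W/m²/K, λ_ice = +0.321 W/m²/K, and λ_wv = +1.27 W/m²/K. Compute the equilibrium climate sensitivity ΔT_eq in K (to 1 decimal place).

Net feedback parameter λ = (−3) + (-0.48) + (+0.51) + (+0.321) + (+1.27) = -1.379 W/m²/K.
ΔT = −F/λ = −3.21/(-1.379) = 2.3 K.

2.3 K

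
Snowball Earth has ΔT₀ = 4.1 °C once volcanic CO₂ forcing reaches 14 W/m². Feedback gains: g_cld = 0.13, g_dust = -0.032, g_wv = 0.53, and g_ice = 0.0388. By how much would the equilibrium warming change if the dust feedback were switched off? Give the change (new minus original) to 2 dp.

Original: g = 0.6668, ΔT = 4.1/(1−0.6668) = 12.3049 °C.
Without dust: g' = 0.6988, ΔT' = 4.1/(1−0.6988) = 13.6122 °C.
Change = 13.6122 − 12.3049 = 1.31 °C.

1.31 °C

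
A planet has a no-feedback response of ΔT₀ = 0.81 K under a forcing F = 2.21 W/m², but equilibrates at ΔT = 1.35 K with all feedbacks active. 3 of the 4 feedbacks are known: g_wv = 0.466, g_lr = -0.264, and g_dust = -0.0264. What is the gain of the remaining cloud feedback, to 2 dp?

0.22

Amplification A = ΔT/ΔT₀ = 1.35/0.81 = 1.667.
Total gain g = 1 − 1/A = 1 − 1/1.667 = 0.4001.
Known gains sum to 0.466 − 0.264 − 0.0264 = 0.1756.
g_cld = 0.4001 − 0.1756 = 0.22.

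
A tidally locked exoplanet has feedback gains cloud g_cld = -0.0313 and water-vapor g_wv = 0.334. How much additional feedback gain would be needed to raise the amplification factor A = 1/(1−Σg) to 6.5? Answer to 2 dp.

Current total gain = 0.3027.
Target gain for A = 6.5: g* = 1 − 1/6.5 = 0.8462.
Additional gain needed = 0.8462 − 0.3027 = 0.54.

0.54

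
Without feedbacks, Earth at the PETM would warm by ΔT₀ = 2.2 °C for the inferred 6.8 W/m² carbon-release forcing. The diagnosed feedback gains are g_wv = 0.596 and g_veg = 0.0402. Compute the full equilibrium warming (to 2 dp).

Total gain g = 0.596 + 0.0402 = 0.6362.
Amplification A = 1/(1 − 0.6362) = 2.749.
ΔT = 2.2 × 2.749 = 6.05 °C.

6.05 °C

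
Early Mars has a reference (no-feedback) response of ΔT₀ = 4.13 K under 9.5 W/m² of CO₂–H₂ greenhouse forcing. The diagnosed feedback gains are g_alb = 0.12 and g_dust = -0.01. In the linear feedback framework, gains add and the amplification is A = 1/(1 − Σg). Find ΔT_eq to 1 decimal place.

4.6 K

Total gain g = 0.12 − 0.01 = 0.11.
Amplification A = 1/(1 − 0.11) = 1.124.
ΔT = 4.13 × 1.124 = 4.6 K.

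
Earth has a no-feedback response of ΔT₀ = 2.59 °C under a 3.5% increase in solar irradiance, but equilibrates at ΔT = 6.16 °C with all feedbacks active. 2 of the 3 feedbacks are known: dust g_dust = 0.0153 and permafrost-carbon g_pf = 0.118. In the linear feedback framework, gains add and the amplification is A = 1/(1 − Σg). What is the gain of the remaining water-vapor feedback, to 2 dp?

Amplification A = ΔT/ΔT₀ = 6.16/2.59 = 2.378.
Total gain g = 1 − 1/A = 1 − 1/2.378 = 0.5795.
Known gains sum to 0.0153 + 0.118 = 0.1333.
g_wv = 0.5795 − 0.1333 = 0.45.

0.45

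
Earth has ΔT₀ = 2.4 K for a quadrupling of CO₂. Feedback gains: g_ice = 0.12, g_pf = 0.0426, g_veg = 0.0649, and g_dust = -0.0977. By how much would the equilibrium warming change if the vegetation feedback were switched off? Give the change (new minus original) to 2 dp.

Original: g = 0.1298, ΔT = 2.4/(1−0.1298) = 2.7580 K.
Without vegetation: g' = 0.0649, ΔT' = 2.4/(1−0.0649) = 2.5666 K.
Change = 2.5666 − 2.7580 = -0.19 K.

-0.19 K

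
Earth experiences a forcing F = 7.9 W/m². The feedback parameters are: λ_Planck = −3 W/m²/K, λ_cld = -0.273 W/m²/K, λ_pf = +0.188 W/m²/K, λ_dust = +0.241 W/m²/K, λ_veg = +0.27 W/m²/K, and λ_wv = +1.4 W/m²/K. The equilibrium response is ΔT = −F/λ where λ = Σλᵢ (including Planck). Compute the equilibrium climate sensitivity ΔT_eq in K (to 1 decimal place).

6.7 K

Net feedback parameter λ = (−3) + (-0.273) + (+0.188) + (+0.241) + (+0.27) + (+1.4) = -1.174 W/m²/K.
ΔT = −F/λ = −7.9/(-1.174) = 6.7 K.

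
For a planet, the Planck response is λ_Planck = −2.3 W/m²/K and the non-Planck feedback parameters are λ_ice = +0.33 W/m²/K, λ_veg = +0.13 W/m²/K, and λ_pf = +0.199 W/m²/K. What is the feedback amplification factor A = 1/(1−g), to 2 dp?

Convert to gains: g_ice = 0.33/2.3 = 0.1435; g_veg = 0.13/2.3 = 0.05652; g_pf = 0.199/2.3 = 0.08652.
Total gain g = 0.28654.
A = 1/(1 − 0.28654) = 1.40.

1.40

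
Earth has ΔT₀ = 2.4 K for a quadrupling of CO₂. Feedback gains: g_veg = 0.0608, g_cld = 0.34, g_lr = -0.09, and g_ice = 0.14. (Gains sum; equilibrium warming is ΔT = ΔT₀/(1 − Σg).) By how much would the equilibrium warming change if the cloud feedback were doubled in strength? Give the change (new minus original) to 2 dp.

Original: g = 0.4508, ΔT = 2.4/(1−0.4508) = 4.3700 K.
With doubled cloud: g' = 0.7908, ΔT' = 2.4/(1−0.7908) = 11.4723 K.
Change = 11.4723 − 4.3700 = 7.10 K.

7.10 K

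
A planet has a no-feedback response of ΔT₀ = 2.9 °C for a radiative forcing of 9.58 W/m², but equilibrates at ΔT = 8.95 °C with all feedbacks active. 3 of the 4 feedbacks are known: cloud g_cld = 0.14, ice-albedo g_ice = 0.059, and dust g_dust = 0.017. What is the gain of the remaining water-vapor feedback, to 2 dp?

Amplification A = ΔT/ΔT₀ = 8.95/2.9 = 3.086.
Total gain g = 1 − 1/A = 1 − 1/3.086 = 0.676.
Known gains sum to 0.14 + 0.059 + 0.017 = 0.216.
g_wv = 0.676 − 0.216 = 0.46.

0.46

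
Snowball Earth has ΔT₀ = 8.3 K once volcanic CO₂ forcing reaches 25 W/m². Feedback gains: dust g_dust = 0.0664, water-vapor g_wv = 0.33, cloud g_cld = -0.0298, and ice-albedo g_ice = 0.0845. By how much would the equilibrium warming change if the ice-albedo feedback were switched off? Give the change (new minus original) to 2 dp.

Original: g = 0.4511, ΔT = 8.3/(1−0.4511) = 15.1212 K.
Without ice-albedo: g' = 0.3666, ΔT' = 8.3/(1−0.3666) = 13.1039 K.
Change = 13.1039 − 15.1212 = -2.02 K.

-2.02 K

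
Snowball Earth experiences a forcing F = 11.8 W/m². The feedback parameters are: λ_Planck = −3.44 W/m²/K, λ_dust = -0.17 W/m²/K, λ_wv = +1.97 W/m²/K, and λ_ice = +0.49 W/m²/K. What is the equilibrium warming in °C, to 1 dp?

Net feedback parameter λ = (−3.44) + (-0.17) + (+1.97) + (+0.49) = -1.15 W/m²/K.
ΔT = −F/λ = −11.8/(-1.15) = 10.3 °C.

10.3 °C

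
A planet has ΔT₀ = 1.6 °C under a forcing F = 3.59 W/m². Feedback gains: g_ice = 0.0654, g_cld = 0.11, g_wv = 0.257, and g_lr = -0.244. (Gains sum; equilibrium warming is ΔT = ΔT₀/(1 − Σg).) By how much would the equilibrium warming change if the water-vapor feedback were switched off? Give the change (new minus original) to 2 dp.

Original: g = 0.1884, ΔT = 1.6/(1−0.1884) = 1.9714 °C.
Without water-vapor: g' = -0.0686, ΔT' = 1.6/(1+0.0686) = 1.4973 °C.
Change = 1.4973 − 1.9714 = -0.47 °C.

-0.47 °C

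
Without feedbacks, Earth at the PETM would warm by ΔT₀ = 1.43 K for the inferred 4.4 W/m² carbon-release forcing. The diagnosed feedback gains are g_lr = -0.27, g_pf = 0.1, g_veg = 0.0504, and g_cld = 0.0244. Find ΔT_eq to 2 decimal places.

Total gain g = -0.27 + 0.1 + 0.0504 + 0.0244 = -0.0952.
Amplification A = 1/(1 + 0.0952) = 0.9131.
ΔT = 1.43 × 0.9131 = 1.31 K.

1.31 K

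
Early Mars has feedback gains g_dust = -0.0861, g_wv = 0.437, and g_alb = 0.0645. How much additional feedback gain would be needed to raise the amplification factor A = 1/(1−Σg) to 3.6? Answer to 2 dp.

Current total gain = 0.4154.
Target gain for A = 3.6: g* = 1 − 1/3.6 = 0.7222.
Additional gain needed = 0.7222 − 0.4154 = 0.31.

0.31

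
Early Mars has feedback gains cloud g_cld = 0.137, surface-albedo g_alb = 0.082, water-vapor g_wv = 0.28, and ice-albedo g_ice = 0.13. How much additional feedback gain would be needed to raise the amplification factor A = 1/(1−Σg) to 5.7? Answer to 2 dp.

0.20

Current total gain = 0.629.
Target gain for A = 5.7: g* = 1 − 1/5.7 = 0.8246.
Additional gain needed = 0.8246 − 0.629 = 0.20.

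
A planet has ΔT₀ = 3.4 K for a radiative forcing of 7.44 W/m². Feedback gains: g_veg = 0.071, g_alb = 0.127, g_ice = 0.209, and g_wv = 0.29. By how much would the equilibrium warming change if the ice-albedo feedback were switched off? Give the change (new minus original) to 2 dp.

-4.58 K

Original: g = 0.697, ΔT = 3.4/(1−0.697) = 11.2211 K.
Without ice-albedo: g' = 0.488, ΔT' = 3.4/(1−0.488) = 6.6406 K.
Change = 6.6406 − 11.2211 = -4.58 K.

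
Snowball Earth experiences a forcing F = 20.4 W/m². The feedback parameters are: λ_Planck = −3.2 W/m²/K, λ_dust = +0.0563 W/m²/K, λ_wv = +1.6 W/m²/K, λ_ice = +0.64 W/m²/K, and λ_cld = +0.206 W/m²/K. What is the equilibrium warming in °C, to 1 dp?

Net feedback parameter λ = (−3.2) + (+0.0563) + (+1.6) + (+0.64) + (+0.206) = -0.6977 W/m²/K.
ΔT = −F/λ = −20.4/(-0.6977) = 29.2 °C.

29.2 °C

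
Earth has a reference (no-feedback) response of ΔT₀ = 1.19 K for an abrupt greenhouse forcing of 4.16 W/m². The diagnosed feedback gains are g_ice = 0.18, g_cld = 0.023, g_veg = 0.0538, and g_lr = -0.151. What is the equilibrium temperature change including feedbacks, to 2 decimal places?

1.33 K

Total gain g = 0.18 + 0.023 + 0.0538 − 0.151 = 0.1058.
Amplification A = 1/(1 − 0.1058) = 1.118.
ΔT = 1.19 × 1.118 = 1.33 K.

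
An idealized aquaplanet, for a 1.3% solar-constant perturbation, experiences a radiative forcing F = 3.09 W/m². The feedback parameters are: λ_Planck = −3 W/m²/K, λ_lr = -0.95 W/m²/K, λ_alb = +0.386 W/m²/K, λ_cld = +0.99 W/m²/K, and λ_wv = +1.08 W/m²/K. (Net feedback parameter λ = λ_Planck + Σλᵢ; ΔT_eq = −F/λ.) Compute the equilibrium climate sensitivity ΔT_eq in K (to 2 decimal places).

2.07 K

Net feedback parameter λ = (−3) + (-0.95) + (+0.386) + (+0.99) + (+1.08) = -1.494 W/m²/K.
ΔT = −F/λ = −3.09/(-1.494) = 2.07 K.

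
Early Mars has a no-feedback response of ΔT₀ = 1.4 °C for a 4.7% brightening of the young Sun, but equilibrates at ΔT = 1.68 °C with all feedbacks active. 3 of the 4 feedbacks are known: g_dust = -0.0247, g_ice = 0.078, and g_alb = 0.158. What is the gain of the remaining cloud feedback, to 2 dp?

Amplification A = ΔT/ΔT₀ = 1.68/1.4 = 1.2.
Total gain g = 1 − 1/A = 1 − 1/1.2 = 0.1667.
Known gains sum to -0.0247 + 0.078 + 0.158 = 0.2113.
g_cld = 0.1667 − 0.2113 = -0.04.

-0.04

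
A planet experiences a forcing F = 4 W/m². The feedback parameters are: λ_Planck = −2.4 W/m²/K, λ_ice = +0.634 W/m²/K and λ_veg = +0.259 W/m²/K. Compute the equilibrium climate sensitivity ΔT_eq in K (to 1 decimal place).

Net feedback parameter λ = (−2.4) + (+0.634) + (+0.259) = -1.507 W/m²/K.
ΔT = −F/λ = −4/(-1.507) = 2.7 K.

2.7 K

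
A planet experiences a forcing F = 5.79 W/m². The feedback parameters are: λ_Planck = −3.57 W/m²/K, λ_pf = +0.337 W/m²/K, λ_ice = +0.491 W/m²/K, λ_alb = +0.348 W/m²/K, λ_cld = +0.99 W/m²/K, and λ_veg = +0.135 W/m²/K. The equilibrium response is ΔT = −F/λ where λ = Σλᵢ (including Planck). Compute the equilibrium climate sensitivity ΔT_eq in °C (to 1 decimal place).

Net feedback parameter λ = (−3.57) + (+0.337) + (+0.491) + (+0.348) + (+0.99) + (+0.135) = -1.269 W/m²/K.
ΔT = −F/λ = −5.79/(-1.269) = 4.6 °C.

4.6 °C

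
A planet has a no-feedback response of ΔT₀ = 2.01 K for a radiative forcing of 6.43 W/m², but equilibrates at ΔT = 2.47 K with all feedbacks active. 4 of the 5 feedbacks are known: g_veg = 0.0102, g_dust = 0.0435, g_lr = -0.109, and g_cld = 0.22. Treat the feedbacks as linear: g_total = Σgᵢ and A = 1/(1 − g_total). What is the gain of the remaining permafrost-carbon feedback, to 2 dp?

Amplification A = ΔT/ΔT₀ = 2.47/2.01 = 1.229.
Total gain g = 1 − 1/A = 1 − 1/1.229 = 0.1863.
Known gains sum to 0.0102 + 0.0435 − 0.109 + 0.22 = 0.1647.
g_pf = 0.1863 − 0.1647 = 0.02.

0.02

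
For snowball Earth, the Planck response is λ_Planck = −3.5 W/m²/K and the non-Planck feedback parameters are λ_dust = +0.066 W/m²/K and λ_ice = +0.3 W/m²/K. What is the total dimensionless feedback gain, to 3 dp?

Convert to gains: g_dust = 0.066/3.5 = 0.01886; g_ice = 0.3/3.5 = 0.08571.
Total gain g = 0.10457.

0.105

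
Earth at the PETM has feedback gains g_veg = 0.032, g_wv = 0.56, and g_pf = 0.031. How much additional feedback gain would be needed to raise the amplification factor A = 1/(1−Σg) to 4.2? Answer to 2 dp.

Current total gain = 0.623.
Target gain for A = 4.2: g* = 1 − 1/4.2 = 0.7619.
Additional gain needed = 0.7619 − 0.623 = 0.14.

0.14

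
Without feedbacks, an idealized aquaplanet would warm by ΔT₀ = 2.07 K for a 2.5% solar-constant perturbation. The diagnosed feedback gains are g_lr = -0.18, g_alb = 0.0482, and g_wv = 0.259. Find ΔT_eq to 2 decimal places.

2.37 K

Total gain g = -0.18 + 0.0482 + 0.259 = 0.1272.
Amplification A = 1/(1 − 0.1272) = 1.146.
ΔT = 2.07 × 1.146 = 2.37 K.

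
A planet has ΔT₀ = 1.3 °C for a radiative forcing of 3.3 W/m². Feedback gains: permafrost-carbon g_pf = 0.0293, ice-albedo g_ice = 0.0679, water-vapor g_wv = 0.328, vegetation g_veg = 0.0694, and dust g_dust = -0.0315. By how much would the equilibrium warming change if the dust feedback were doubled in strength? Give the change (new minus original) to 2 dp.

-0.13 °C

Original: g = 0.4631, ΔT = 1.3/(1−0.4631) = 2.4213 °C.
With doubled dust: g' = 0.4316, ΔT' = 1.3/(1−0.4316) = 2.2871 °C.
Change = 2.2871 − 2.4213 = -0.13 °C.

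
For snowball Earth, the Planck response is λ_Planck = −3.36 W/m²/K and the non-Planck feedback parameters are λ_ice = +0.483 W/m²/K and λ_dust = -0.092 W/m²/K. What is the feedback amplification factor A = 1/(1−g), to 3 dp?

Convert to gains: g_ice = 0.483/3.36 = 0.1437; g_dust = -0.092/3.36 = -0.02738.
Total gain g = 0.11632.
A = 1/(1 − 0.11632) = 1.132.

1.132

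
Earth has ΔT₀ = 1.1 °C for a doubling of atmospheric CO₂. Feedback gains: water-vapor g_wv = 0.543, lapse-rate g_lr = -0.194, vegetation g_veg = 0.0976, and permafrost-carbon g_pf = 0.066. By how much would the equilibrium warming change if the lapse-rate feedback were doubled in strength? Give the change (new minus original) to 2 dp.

-0.64 °C

Original: g = 0.5126, ΔT = 1.1/(1−0.5126) = 2.2569 °C.
With doubled lapse-rate: g' = 0.3186, ΔT' = 1.1/(1−0.3186) = 1.6143 °C.
Change = 1.6143 − 2.2569 = -0.64 °C.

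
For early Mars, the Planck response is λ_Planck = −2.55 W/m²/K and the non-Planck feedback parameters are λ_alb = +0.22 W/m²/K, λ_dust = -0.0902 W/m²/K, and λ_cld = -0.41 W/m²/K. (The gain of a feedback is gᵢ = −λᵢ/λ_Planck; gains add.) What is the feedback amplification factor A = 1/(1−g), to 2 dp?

0.90

Convert to gains: g_alb = 0.22/2.55 = 0.08627; g_dust = -0.0902/2.55 = -0.03537; g_cld = -0.41/2.55 = -0.1608.
Total gain g = -0.1099.
A = 1/(1 + 0.1099) = 0.90.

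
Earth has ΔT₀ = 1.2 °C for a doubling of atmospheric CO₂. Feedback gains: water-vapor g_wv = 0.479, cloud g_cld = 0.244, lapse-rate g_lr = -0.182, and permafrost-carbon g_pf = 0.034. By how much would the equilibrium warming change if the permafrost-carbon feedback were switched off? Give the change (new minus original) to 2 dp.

-0.21 °C

Original: g = 0.575, ΔT = 1.2/(1−0.575) = 2.8235 °C.
Without permafrost-carbon: g' = 0.541, ΔT' = 1.2/(1−0.541) = 2.6144 °C.
Change = 2.6144 − 2.8235 = -0.21 °C.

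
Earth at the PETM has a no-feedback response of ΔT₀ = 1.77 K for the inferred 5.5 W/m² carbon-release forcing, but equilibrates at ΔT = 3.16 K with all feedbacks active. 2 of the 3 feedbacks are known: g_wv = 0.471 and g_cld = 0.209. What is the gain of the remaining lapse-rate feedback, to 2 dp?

-0.24

Amplification A = ΔT/ΔT₀ = 3.16/1.77 = 1.785.
Total gain g = 1 − 1/A = 1 − 1/1.785 = 0.4398.
Known gains sum to 0.471 + 0.209 = 0.68.
g_lr = 0.4398 − 0.68 = -0.24.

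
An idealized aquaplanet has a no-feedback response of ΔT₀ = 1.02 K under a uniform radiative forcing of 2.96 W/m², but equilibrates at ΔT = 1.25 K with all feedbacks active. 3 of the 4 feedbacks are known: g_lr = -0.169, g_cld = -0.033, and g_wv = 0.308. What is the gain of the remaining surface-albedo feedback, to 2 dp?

Amplification A = ΔT/ΔT₀ = 1.25/1.02 = 1.225.
Total gain g = 1 − 1/A = 1 − 1/1.225 = 0.1837.
Known gains sum to -0.169 − 0.033 + 0.308 = 0.106.
g_alb = 0.1837 − 0.106 = 0.08.

0.08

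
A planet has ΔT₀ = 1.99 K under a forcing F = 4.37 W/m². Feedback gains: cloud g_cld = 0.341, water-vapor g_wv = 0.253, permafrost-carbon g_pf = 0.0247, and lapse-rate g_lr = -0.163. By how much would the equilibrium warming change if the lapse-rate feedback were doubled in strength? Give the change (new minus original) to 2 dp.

Original: g = 0.4557, ΔT = 1.99/(1−0.4557) = 3.6561 K.
With doubled lapse-rate: g' = 0.2927, ΔT' = 1.99/(1−0.2927) = 2.8135 K.
Change = 2.8135 − 3.6561 = -0.84 K.

-0.84 K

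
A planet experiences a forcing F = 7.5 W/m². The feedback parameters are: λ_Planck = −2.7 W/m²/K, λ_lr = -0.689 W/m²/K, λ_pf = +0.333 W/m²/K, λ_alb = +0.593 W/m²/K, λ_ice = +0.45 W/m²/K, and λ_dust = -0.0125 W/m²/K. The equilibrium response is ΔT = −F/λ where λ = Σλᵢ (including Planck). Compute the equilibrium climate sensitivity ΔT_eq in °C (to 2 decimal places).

Net feedback parameter λ = (−2.7) + (-0.689) + (+0.333) + (+0.593) + (+0.45) + (-0.0125) = -2.0255 W/m²/K.
ΔT = −F/λ = −7.5/(-2.0255) = 3.70 °C.

3.70 °C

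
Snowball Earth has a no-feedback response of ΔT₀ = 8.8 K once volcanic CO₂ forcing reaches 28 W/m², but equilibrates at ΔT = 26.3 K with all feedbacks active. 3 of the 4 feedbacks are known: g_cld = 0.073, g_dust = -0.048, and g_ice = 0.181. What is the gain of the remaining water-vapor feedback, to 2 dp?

Amplification A = ΔT/ΔT₀ = 26.3/8.8 = 2.989.
Total gain g = 1 − 1/A = 1 − 1/2.989 = 0.6654.
Known gains sum to 0.073 − 0.048 + 0.181 = 0.206.
g_wv = 0.6654 − 0.206 = 0.46.

0.46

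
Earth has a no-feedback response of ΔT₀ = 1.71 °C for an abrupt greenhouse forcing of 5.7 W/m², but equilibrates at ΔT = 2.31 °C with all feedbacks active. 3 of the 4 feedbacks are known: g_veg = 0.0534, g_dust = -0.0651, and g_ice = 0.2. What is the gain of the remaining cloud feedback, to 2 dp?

0.07

Amplification A = ΔT/ΔT₀ = 2.31/1.71 = 1.351.
Total gain g = 1 − 1/A = 1 − 1/1.351 = 0.2598.
Known gains sum to 0.0534 − 0.0651 + 0.2 = 0.1883.
g_cld = 0.2598 − 0.1883 = 0.07.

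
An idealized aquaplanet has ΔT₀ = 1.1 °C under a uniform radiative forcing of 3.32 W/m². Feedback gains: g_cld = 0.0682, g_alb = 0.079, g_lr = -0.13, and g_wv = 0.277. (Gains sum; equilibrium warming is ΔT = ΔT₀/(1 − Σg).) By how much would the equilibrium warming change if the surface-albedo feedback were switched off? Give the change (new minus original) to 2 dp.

Original: g = 0.2942, ΔT = 1.1/(1−0.2942) = 1.5585 °C.
Without surface-albedo: g' = 0.2152, ΔT' = 1.1/(1−0.2152) = 1.4016 °C.
Change = 1.4016 − 1.5585 = -0.16 °C.

-0.16 °C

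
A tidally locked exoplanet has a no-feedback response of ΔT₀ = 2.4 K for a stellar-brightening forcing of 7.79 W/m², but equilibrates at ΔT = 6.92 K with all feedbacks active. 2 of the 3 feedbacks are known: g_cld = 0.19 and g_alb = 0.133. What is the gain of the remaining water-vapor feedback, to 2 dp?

0.33

Amplification A = ΔT/ΔT₀ = 6.92/2.4 = 2.883.
Total gain g = 1 − 1/A = 1 − 1/2.883 = 0.6531.
Known gains sum to 0.19 + 0.133 = 0.323.
g_wv = 0.6531 − 0.323 = 0.33.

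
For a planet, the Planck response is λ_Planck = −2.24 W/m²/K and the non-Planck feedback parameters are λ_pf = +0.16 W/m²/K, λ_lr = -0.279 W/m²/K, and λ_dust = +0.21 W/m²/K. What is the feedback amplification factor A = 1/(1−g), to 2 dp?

1.04

Convert to gains: g_pf = 0.16/2.24 = 0.07143; g_lr = -0.279/2.24 = -0.1246; g_dust = 0.21/2.24 = 0.09375.
Total gain g = 0.04058.
A = 1/(1 − 0.04058) = 1.04.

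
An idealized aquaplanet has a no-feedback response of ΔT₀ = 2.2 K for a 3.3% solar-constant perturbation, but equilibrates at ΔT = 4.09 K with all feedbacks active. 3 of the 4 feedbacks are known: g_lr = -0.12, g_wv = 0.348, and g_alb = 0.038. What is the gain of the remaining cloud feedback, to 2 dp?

Amplification A = ΔT/ΔT₀ = 4.09/2.2 = 1.859.
Total gain g = 1 − 1/A = 1 − 1/1.859 = 0.4621.
Known gains sum to -0.12 + 0.348 + 0.038 = 0.266.
g_cld = 0.4621 − 0.266 = 0.20.

0.20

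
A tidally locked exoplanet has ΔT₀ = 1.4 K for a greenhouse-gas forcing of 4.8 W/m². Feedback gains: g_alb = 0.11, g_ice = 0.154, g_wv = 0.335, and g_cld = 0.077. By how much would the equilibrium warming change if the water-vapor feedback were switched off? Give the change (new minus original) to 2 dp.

Original: g = 0.676, ΔT = 1.4/(1−0.676) = 4.3210 K.
Without water-vapor: g' = 0.341, ΔT' = 1.4/(1−0.341) = 2.1244 K.
Change = 2.1244 − 4.3210 = -2.20 K.

-2.20 K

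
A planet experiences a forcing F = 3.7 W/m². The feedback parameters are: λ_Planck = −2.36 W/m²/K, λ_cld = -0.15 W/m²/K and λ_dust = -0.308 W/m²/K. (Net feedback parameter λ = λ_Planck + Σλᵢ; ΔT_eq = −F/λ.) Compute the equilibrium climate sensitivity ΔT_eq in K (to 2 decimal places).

1.31 K

Net feedback parameter λ = (−2.36) + (-0.15) + (-0.308) = -2.818 W/m²/K.
ΔT = −F/λ = −3.7/(-2.818) = 1.31 K.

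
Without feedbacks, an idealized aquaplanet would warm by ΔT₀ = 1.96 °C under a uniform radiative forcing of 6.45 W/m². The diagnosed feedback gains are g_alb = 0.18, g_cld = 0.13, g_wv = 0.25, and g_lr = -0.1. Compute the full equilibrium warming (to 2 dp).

Total gain g = 0.18 + 0.13 + 0.25 − 0.1 = 0.46.
Amplification A = 1/(1 − 0.46) = 1.852.
ΔT = 1.96 × 1.852 = 3.63 °C.

3.63 °C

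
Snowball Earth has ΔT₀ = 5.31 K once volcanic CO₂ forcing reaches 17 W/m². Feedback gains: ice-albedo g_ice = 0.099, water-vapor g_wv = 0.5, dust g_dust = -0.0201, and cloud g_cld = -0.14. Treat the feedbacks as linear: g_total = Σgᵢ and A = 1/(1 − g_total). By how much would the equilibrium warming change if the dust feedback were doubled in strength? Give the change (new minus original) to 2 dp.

-0.33 K

Original: g = 0.4389, ΔT = 5.31/(1−0.4389) = 9.4636 K.
With doubled dust: g' = 0.4188, ΔT' = 5.31/(1−0.4188) = 9.1363 K.
Change = 9.1363 − 9.4636 = -0.33 K.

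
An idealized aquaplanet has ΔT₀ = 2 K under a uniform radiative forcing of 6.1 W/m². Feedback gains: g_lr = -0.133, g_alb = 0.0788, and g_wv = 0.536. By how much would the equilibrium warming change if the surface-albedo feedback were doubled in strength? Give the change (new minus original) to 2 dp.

Original: g = 0.4818, ΔT = 2/(1−0.4818) = 3.8595 K.
With doubled surface-albedo: g' = 0.5606, ΔT' = 2/(1−0.5606) = 4.5517 K.
Change = 4.5517 − 3.8595 = 0.69 K.

0.69 K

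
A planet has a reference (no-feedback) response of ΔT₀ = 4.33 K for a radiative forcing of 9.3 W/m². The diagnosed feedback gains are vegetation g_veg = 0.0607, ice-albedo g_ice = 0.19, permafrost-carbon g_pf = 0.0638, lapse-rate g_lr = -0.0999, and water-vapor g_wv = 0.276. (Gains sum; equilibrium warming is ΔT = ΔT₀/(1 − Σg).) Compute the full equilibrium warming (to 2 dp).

Total gain g = 0.0607 + 0.19 + 0.0638 − 0.0999 + 0.276 = 0.4906.
Amplification A = 1/(1 − 0.4906) = 1.963.
ΔT = 4.33 × 1.963 = 8.50 K.

8.50 K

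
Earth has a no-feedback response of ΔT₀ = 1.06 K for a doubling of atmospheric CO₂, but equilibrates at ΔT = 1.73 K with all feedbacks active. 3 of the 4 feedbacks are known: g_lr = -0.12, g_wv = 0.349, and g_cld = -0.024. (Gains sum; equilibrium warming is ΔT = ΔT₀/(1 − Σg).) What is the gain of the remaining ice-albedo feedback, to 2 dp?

Amplification A = ΔT/ΔT₀ = 1.73/1.06 = 1.632.
Total gain g = 1 − 1/A = 1 − 1/1.632 = 0.3873.
Known gains sum to -0.12 + 0.349 − 0.024 = 0.205.
g_ice = 0.3873 − 0.205 = 0.18.

0.18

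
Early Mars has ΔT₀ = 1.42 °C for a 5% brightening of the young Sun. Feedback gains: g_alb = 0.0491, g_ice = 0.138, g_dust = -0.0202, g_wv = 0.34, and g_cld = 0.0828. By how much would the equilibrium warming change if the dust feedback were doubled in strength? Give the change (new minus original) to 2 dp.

Original: g = 0.5897, ΔT = 1.42/(1−0.5897) = 3.4609 °C.
With doubled dust: g' = 0.5695, ΔT' = 1.42/(1−0.5695) = 3.2985 °C.
Change = 3.2985 − 3.4609 = -0.16 °C.

-0.16 °C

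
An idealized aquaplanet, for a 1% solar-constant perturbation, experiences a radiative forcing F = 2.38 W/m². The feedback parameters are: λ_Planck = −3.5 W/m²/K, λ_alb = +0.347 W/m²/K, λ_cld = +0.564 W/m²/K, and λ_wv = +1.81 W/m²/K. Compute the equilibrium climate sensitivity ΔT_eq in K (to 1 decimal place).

Net feedback parameter λ = (−3.5) + (+0.347) + (+0.564) + (+1.81) = -0.779 W/m²/K.
ΔT = −F/λ = −2.38/(-0.779) = 3.1 K.

3.1 K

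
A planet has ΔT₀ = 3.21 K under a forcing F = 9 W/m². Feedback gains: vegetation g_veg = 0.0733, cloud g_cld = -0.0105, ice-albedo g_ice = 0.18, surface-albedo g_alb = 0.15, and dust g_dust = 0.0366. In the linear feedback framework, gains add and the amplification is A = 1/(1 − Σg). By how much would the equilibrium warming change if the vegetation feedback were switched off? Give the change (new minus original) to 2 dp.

Original: g = 0.4294, ΔT = 3.21/(1−0.4294) = 5.6257 K.
Without vegetation: g' = 0.3561, ΔT' = 3.21/(1−0.3561) = 4.9852 K.
Change = 4.9852 − 5.6257 = -0.64 K.

-0.64 K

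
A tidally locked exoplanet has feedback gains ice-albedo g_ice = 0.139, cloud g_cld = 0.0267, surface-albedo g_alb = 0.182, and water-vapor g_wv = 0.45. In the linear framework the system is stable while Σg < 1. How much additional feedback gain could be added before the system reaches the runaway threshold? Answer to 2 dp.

0.20

Current total gain = 0.139 + 0.0267 + 0.182 + 0.45 = 0.7977.
Margin to runaway = 1 − 0.7977 = 0.20.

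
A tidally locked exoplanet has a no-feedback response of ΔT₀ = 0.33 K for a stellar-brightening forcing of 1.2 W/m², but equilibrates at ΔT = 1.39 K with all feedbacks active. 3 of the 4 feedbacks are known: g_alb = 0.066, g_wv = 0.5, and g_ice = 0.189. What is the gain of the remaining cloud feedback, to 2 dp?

Amplification A = ΔT/ΔT₀ = 1.39/0.33 = 4.212.
Total gain g = 1 − 1/A = 1 − 1/4.212 = 0.7626.
Known gains sum to 0.066 + 0.5 + 0.189 = 0.755.
g_cld = 0.7626 − 0.755 = 0.01.

0.01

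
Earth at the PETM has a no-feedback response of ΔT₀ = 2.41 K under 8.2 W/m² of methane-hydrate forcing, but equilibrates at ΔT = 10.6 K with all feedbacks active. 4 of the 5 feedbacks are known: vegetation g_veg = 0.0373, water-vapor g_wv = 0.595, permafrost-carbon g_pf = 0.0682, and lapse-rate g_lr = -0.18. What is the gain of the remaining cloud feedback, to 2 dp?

0.25

Amplification A = ΔT/ΔT₀ = 10.6/2.41 = 4.398.
Total gain g = 1 − 1/A = 1 − 1/4.398 = 0.7726.
Known gains sum to 0.0373 + 0.595 + 0.0682 − 0.18 = 0.5205.
g_cld = 0.7726 − 0.5205 = 0.25.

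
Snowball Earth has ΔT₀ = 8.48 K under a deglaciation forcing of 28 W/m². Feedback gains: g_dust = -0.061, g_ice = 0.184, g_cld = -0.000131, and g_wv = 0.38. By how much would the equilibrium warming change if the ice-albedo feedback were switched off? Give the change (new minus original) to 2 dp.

-4.61 K

Original: g = 0.502869, ΔT = 8.48/(1−0.502869) = 17.0579 K.
Without ice-albedo: g' = 0.318869, ΔT' = 8.48/(1−0.318869) = 12.4499 K.
Change = 12.4499 − 17.0579 = -4.61 K.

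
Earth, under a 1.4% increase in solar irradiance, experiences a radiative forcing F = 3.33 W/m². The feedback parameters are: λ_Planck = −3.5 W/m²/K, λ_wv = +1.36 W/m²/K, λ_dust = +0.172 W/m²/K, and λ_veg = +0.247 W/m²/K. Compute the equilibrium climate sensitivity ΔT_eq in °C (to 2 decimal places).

Net feedback parameter λ = (−3.5) + (+1.36) + (+0.172) + (+0.247) = -1.721 W/m²/K.
ΔT = −F/λ = −3.33/(-1.721) = 1.93 °C.

1.93 °C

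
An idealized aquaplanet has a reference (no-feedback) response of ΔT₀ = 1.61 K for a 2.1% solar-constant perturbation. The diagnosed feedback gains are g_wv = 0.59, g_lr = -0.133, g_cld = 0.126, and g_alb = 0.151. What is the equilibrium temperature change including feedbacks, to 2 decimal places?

6.05 K

Total gain g = 0.59 − 0.133 + 0.126 + 0.151 = 0.734.
Amplification A = 1/(1 − 0.734) = 3.759.
ΔT = 1.61 × 3.759 = 6.05 K.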